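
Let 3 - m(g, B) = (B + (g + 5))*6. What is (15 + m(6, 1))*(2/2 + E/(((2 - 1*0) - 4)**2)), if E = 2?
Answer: -81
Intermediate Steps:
m(g, B) = -27 - 6*B - 6*g (m(g, B) = 3 - (B + (g + 5))*6 = 3 - (B + (5 + g))*6 = 3 - (5 + B + g)*6 = 3 - (30 + 6*B + 6*g) = 3 + (-30 - 6*B - 6*g) = -27 - 6*B - 6*g)
(15 + m(6, 1))*(2/2 + E/(((2 - 1*0) - 4)**2)) = (15 + (-27 - 6*1 - 6*6))*(2/2 + 2/(((2 - 1*0) - 4)**2)) = (15 + (-27 - 6 - 36))*(2*(1/2) + 2/(((2 + 0) - 4)**2)) = (15 - 69)*(1 + 2/((2 - 4)**2)) = -54*(1 + 2/((-2)**2)) = -54*(1 + 2/4) = -54*(1 + 2*(1/4)) = -54*(1 + 1/2) = -54*3/2 = -81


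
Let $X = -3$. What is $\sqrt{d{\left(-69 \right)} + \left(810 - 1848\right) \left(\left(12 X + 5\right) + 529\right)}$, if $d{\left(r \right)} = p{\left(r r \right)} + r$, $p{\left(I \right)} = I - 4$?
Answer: $2 i \sqrt{128059} \approx 715.71 i$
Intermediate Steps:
$p{\left(I \right)} = -4 + I$
$d{\left(r \right)} = -4 + r + r^{2}$ ($d{\left(r \right)} = \left(-4 + r r\right) + r = \left(-4 + r^{2}\right) + r = -4 + r + r^{2}$)
$\sqrt{d{\left(-69 \right)} + \left(810 - 1848\right) \left(\left(12 X + 5\right) + 529\right)} = \sqrt{\left(-4 - 69 + \left(-69\right)^{2}\right) + \left(810 - 1848\right) \left(\left(12 \left(-3\right) + 5\right) + 529\right)} = \sqrt{\left(-4 - 69 + 4761\right) - 1038 \left(\left(-36 + 5\right) + 529\right)} = \sqrt{4688 - 1038 \left(-31 + 529\right)} = \sqrt{4688 - 516924} = \sqrt{-512236} = 2 i \sqrt{128059}$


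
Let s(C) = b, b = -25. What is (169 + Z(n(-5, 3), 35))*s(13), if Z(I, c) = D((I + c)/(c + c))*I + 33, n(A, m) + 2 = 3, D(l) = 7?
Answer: -5225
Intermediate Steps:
n(A, m) = 1 (n(A, m) = -2 + 3 = 1)
s(C) = -25
Z(I, c) = 33 + 7*I (Z(I, c) = 7*I + 33 = 33 + 7*I)
(169 + Z(n(-5, 3), 35))*s(13) = (169 + (33 + 7*1))*(-25) = (169 + (33 + 7))*(-25) = (169 + 40)*(-25) = 209*(-25) = -5225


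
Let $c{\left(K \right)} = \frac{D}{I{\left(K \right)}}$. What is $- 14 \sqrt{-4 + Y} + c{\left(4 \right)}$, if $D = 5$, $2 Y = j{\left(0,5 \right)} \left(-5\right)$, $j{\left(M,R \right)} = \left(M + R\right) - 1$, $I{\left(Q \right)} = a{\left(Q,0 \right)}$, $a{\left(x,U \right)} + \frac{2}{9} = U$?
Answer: $- \frac{45}{2} - 14 i \sqrt{14} \approx -22.5 - 52.383 i$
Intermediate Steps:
$a{\left(x,U \right)} = - \frac{2}{9} + U$
$I{\left(Q \right)} = - \frac{2}{9}$ ($I{\left(Q \right)} = - \frac{2}{9} + 0 = - \frac{2}{9}$)
$j{\left(M,R \right)} = -1 + M + R$
$Y = -10$ ($Y = \frac{\left(-1 + 0 + 5\right) \left(-5\right)}{2} = \frac{4 \left(-5\right)}{2} = \frac{1}{2} \left(-20\right) = -10$)
$c{\left(K \right)} = - \frac{45}{2}$ ($c{\left(K \right)} = \frac{5}{- \frac{2}{9}} = 5 \left(- \frac{9}{2}\right) = - \frac{45}{2}$)
$- 14 \sqrt{-4 + Y} + c{\left(4 \right)} = - 14 \sqrt{-4 - 10} - \frac{45}{2} = - 14 \sqrt{-14} - \frac{45}{2} = - 14 i \sqrt{14} - \frac{45}{2} = - \frac{45}{2} - 14 i \sqrt{14}$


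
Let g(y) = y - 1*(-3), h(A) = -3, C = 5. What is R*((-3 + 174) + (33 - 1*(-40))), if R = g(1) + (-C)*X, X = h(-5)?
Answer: 4636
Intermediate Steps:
X = -3
g(y) = 3 + y (g(y) = y + 3 = 3 + y)
R = 19 (R = (3 + 1) - 1*5*(-3) = 4 - 5*(-3) = 4 + 15 = 19)
R*((-3 + 174) + (33 - 1*(-40))) = 19*((-3 + 174) + (33 - 1*(-40))) = 19*(171 + (33 + 40)) = 19*(171 + 73) = 19*244 = 4636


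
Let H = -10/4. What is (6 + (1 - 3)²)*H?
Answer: -25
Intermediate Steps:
H = -5/2 (H = -10*¼ = -5/2 ≈ -2.5000)
(6 + (1 - 3)²)*H = (6 + (1 - 3)²)*(-5/2) = (6 + (-2)²)*(-5/2) = (6 + 4)*(-5/2) = 10*(-5/2) = -25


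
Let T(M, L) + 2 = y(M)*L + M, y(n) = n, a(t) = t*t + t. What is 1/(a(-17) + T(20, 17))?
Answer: 1/630 ≈ 0.0015873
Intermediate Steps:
a(t) = t + t**2 (a(t) = t**2 + t = t + t**2)
T(M, L) = -2 + M + L*M (T(M, L) = -2 + (M*L + M) = -2 + (L*M + M) = -2 + (M + L*M) = -2 + M + L*M)
1/(a(-17) + T(20, 17)) = 1/(-17*(1 - 17) + (-2 + 20 + 17*20)) = 1/(-17*(-16) + (-2 + 20 + 340)) = 1/(272 + 358) = 1/630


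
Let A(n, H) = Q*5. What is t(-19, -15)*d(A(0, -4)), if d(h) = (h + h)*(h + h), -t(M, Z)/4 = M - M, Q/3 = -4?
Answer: 0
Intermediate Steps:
Q = -12 (Q = 3*(-4) = -12)
A(n, H) = -60 (A(n, H) = -12*5 = -60)
t(M, Z) = 0 (t(M, Z) = -4*(M - M) = -4*0 = 0)
d(h) = 4*h² (d(h) = (2*h)*(2*h) = 4*h²)
t(-19, -15)*d(A(0, -4)) = 0*(4*(-60)²) = 0*(4*3600) = 0*14400 = 0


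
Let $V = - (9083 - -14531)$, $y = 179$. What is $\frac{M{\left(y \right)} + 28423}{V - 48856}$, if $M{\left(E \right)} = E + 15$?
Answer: $- \frac{28617}{72470} \approx -0.39488$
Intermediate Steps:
$V = -23614$ ($V = - (9083 + 14531) = \left(-1\right) 23614 = -23614$)
$M{\left(E \right)} = 15 + E$
$\frac{M{\left(y \right)} + 28423}{V - 48856} = \frac{\left(15 + 179\right) + 28423}{-23614 - 48856} = \frac{194 + 28423}{-72470} = 28617 \left(- \frac{1}{72470}\right) = - \frac{28617}{72470}$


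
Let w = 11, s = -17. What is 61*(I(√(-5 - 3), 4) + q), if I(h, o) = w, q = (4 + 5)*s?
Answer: -8662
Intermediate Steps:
q = -153 (q = (4 + 5)*(-17) = 9*(-17) = -153)
I(h, o) = 11
61*(I(√(-5 - 3), 4) + q) = 61*(11 - 153) = 61*(-142) = -8662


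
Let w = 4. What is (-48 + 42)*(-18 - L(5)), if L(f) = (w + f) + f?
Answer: 192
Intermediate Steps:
L(f) = 4 + 2*f (L(f) = (4 + f) + f = 4 + 2*f)
(-48 + 42)*(-18 - L(5)) = (-48 + 42)*(-18 - (4 + 2*5)) = -6*(-18 - (4 + 10)) = -6*(-18 - 1*14) = -6*(-18 - 14) = -6*(-32) = 192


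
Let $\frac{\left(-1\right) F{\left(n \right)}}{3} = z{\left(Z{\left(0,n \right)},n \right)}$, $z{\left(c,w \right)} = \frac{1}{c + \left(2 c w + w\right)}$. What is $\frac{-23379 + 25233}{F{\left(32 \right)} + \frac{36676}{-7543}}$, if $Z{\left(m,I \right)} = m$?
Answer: $- \frac{447511104}{1196261} \approx -374.09$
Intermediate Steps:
$z{\left(c,w \right)} = \frac{1}{c + w + 2 c w}$ ($z{\left(c,w \right)} = \frac{1}{c + \left(2 c w + w\right)} = \frac{1}{c + \left(w + 2 c w\right)} = \frac{1}{c + w + 2 c w}$)
$F{\left(n \right)} = - \frac{3}{n}$ ($F{\left(n \right)} = - \frac{3}{0 + n + 2 \cdot 0 n} = - \frac{3}{0 + n + 0} = - \frac{3}{n}$)
$\frac{-23379 + 25233}{F{\left(32 \right)} + \frac{36676}{-7543}} = \frac{-23379 + 25233}{- \frac{3}{32} + \frac{36676}{-7543}} = \frac{1854}{\left(-3\right) \frac{1}{32} + 36676 \left(- \frac{1}{7543}\right)} = \frac{1854}{- \frac{3}{32} - \frac{36676}{7543}} = \frac{1854}{- \frac{1196261}{241376}} = 1854 \left(- \frac{241376}{1196261}\right) = - \frac{447511104}{1196261}$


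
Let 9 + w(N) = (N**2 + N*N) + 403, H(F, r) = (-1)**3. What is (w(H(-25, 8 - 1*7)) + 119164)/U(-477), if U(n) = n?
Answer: -119560/477 ≈ -250.65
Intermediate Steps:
H(F, r) = -1
w(N) = 394 + 2*N**2 (w(N) = -9 + ((N**2 + N*N) + 403) = -9 + ((N**2 + N**2) + 403) = -9 + (2*N**2 + 403) = -9 + (403 + 2*N**2) = 394 + 2*N**2)
(w(H(-25, 8 - 1*7)) + 119164)/U(-477) = ((394 + 2*(-1)**2) + 119164)/(-477) = ((394 + 2*1) + 119164)*(-1/477) = ((394 + 2) + 119164)*(-1/477) = (396 + 119164)*(-1/477) = 119560*(-1/477) = -119560/477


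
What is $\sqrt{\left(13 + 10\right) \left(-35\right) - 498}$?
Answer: $i \sqrt{1303} \approx 36.097 i$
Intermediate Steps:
$\sqrt{\left(13 + 10\right) \left(-35\right) - 498} = \sqrt{23 \left(-35\right) - 498} = \sqrt{-805 - 498} = \sqrt{-1303} = i \sqrt{1303}$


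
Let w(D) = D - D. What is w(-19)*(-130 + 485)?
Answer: 0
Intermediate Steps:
w(D) = 0
w(-19)*(-130 + 485) = 0*(-130 + 485) = 0*355 = 0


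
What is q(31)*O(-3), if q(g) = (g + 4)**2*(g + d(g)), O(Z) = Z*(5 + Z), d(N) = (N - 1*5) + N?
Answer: -646800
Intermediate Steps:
d(N) = -5 + 2*N (d(N) = (N - 5) + N = (-5 + N) + N = -5 + 2*N)
q(g) = (4 + g)**2*(-5 + 3*g) (q(g) = (g + 4)**2*(g + (-5 + 2*g)) = (4 + g)**2*(-5 + 3*g))
q(31)*O(-3) = ((4 + 31)**2*(-5 + 3*31))*(-3*(5 - 3)) = (35**2*(-5 + 93))*(-3*2) = (1225*88)*(-6) = 107800*(-6) = -646800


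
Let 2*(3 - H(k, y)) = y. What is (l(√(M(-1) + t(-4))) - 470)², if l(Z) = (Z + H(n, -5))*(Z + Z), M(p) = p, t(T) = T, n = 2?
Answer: 229795 - 10560*I*√5 ≈ 2.298e+5 - 23613.0*I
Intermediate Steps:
H(k, y) = 3 - y/2
l(Z) = 2*Z*(11/2 + Z) (l(Z) = (Z + (3 - ½*(-5)))*(Z + Z) = (Z + (3 + 5/2))*(2*Z) = (Z + 11/2)*(2*Z) = (11/2 + Z)*(2*Z) = 2*Z*(11/2 + Z))
(l(√(M(-1) + t(-4))) - 470)² = (√(-1 - 4)*(11 + 2*√(-1 - 4)) - 470)² = (√(-5)*(11 + 2*√(-5)) - 470)² = ((I*√5)*(11 + 2*(I*√5)) - 470)² = ((I*√5)*(11 + 2*I*√5) - 470)² = (I*√5*(11 + 2*I*√5) - 470)² = (-470 + I*√5*(11 + 2*I*√5))²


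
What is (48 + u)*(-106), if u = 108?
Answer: -16536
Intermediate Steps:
(48 + u)*(-106) = (48 + 108)*(-106) = 156*(-106) = -16536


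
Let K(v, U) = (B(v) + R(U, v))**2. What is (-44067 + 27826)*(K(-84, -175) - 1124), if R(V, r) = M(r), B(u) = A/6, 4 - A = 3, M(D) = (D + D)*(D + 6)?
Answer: -100399428464801/36 ≈ -2.7889e+12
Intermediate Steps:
M(D) = 2*D*(6 + D) (M(D) = (2*D)*(6 + D) = 2*D*(6 + D))
A = 1 (A = 4 - 1*3 = 4 - 3 = 1)
B(u) = 1/6
R(V, r) = 2*r*(6 + r)
K(v, U) = (1/6 + 2*v*(6 + v))**2
(-44067 + 27826)*(K(-84, -175) - 1124) = (-44067 + 27826)*((1 + 12*(-84)*(6 - 84))**2/36 - 1124) = -16241*((1 + 12*(-84)*(-78))**2/36 - 1124) = -16241*((1 + 78624)**2/36 - 1124) = -16241*((1/36)*78625**2 - 1124) = -16241*((1/36)*6181890625 - 1124) = -16241*(6181890625/36 - 1124) = -16241*6181850161/36 = -100399428464801/36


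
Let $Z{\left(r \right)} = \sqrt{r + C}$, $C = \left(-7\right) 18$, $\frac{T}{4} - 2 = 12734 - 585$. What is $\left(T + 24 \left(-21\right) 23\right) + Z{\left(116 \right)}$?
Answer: $37012 + i \sqrt{10} \approx 37012.0 + 3.1623 i$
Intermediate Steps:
$T = 48604$ ($T = 8 + 4 \left(12734 - 585\right) = 8 + 4 \cdot 12149 = 8 + 48596 = 48604$)
$C = -126$
$Z{\left(r \right)} = \sqrt{-126 + r}$ ($Z{\left(r \right)} = \sqrt{r - 126} = \sqrt{-126 + r}$)
$\left(T + 24 \left(-21\right) 23\right) + Z{\left(116 \right)} = \left(48604 + 24 \left(-21\right) 23\right) + \sqrt{-126 + 116} = \left(48604 - 11592\right) + \sqrt{-10} = \left(48604 - 11592\right) + i \sqrt{10} = 37012 + i \sqrt{10}$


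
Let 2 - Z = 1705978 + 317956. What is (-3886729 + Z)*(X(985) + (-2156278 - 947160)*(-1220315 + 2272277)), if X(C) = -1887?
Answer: 19296528153144157623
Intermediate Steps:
Z = -2023932 (Z = 2 - (1705978 + 317956) = 2 - 1*2023934 = 2 - 2023934 = -2023932)
(-3886729 + Z)*(X(985) + (-2156278 - 947160)*(-1220315 + 2272277)) = (-3886729 - 2023932)*(-1887 + (-2156278 - 947160)*(-1220315 + 2272277)) = -5910661*(-1887 - 3103438*1051962) = -5910661*(-1887 - 3264698845356) = -5910661*(-3264698847243) = 19296528153144157623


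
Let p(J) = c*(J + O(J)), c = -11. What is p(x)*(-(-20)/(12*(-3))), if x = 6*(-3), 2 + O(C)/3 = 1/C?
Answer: -7975/54 ≈ -147.69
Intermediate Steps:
O(C) = -6 + 3/C
x = -18
p(J) = 66 - 33/J - 11*J (p(J) = -11*(J + (-6 + 3/J)) = -11*(-6 + J + 3/J) = 66 - 33/J - 11*J)
p(x)*(-(-20)/(12*(-3))) = (66 - 33/(-18) - 11*(-18))*(-(-20)/(12*(-3))) = (66 - 33*(-1/18) + 198)*(-(-20)/(-36)) = (66 + 11/6 + 198)*(-(-20)*(-1)/36) = 1595*(-1*5/9)/6 = (1595/6)*(-5/9) = -7975/54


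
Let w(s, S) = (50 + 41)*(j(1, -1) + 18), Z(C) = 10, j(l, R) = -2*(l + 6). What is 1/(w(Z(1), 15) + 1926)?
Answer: 1/2290 ≈ 0.00043668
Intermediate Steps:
j(l, R) = -12 - 2*l (j(l, R) = -2*(6 + l) = -12 - 2*l)
w(s, S) = 364 (w(s, S) = (50 + 41)*((-12 - 2*1) + 18) = 91*((-12 - 2) + 18) = 91*(-14 + 18) = 91*4 = 364)
1/(w(Z(1), 15) + 1926) = 1/(364 + 1926) = 1/2290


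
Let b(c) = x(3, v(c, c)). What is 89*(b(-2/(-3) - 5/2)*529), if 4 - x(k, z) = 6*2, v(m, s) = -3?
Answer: -376648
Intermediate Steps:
x(k, z) = -8 (x(k, z) = 4 - 6*2 = 4 - 1*12 = 4 - 12 = -8)
b(c) = -8
89*(b(-2/(-3) - 5/2)*529) = 89*(-8*529) = 89*(-4232) = -376648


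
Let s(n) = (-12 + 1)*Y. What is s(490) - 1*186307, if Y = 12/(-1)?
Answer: -186175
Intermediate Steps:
Y = -12 (Y = 12*(-1) = -12)
s(n) = 132 (s(n) = (-12 + 1)*(-12) = -11*(-12) = 132)
s(490) - 1*186307 = 132 - 1*186307 = 132 - 186307 = -186175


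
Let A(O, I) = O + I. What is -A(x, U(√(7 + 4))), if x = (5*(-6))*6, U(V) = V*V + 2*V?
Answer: 169 - 2*√11 ≈ 162.37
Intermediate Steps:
U(V) = V² + 2*V
x = -180 (x = -30*6 = -180)
A(O, I) = I + O
-A(x, U(√(7 + 4))) = -(√(7 + 4)*(2 + √(7 + 4)) - 180) = -(√11*(2 + √11) - 180) = -(-180 + √11*(2 + √11)) = 180 - √11*(2 + √11)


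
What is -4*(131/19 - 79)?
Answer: 5480/19 ≈ 288.42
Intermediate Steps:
-4*(131/19 - 79) = -4*(-1370/19) = 5480/19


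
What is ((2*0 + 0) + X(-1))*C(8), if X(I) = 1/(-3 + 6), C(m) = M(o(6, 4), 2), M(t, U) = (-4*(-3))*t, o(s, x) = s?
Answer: 24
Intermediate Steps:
M(t, U) = 12*t
C(m) = 72 (C(m) = 12*6 = 72)
X(I) = ⅓ (X(I) = 1/3 = 1*(⅓) = ⅓)
((2*0 + 0) + X(-1))*C(8) = ((2*0 + 0) + ⅓)*72 = ((0 + 0) + ⅓)*72 = (0 + ⅓)*72 = (⅓)*72 = 24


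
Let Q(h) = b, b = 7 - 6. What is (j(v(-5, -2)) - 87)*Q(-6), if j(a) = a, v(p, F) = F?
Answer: -89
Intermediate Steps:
b = 1
Q(h) = 1
(j(v(-5, -2)) - 87)*Q(-6) = (-2 - 87)*1 = -89*1 = -89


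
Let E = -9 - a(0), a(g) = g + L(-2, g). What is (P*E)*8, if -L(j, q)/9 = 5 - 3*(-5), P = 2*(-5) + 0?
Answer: -13680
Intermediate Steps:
P = -10 (P = -10 + 0 = -10)
L(j, q) = -180 (L(j, q) = -9*(5 - 3*(-5)) = -9*(5 + 15) = -9*20 = -180)
a(g) = -180 + g (a(g) = g - 180 = -180 + g)
E = 171 (E = -9 - (-180 + 0) = -9 - 1*(-180) = -9 + 180 = 171)
(P*E)*8 = -10*171*8 = -1710*8 = -13680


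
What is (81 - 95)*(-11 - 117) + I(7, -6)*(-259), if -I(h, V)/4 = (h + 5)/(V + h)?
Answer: 14224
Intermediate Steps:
I(h, V) = -4*(5 + h)/(V + h) (I(h, V) = -4*(h + 5)/(V + h) = -4*(5 + h)/(V + h))
(81 - 95)*(-11 - 117) + I(7, -6)*(-259) = (81 - 95)*(-11 - 117) + (4*(-5 - 1*7)/(-6 + 7))*(-259) = -14*(-128) + (4*(-5 - 7)/1)*(-259) = 1792 + (4*1*(-12))*(-259) = 1792 - 48*(-259) = 1792 + 12432 = 14224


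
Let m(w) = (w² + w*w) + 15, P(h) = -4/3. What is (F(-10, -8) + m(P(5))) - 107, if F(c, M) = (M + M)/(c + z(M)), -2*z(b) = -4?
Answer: -778/9 ≈ -86.444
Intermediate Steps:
P(h) = -4/3 (P(h) = -4*⅓ = -4/3)
z(b) = 2 (z(b) = -½*(-4) = 2)
m(w) = 15 + 2*w² (m(w) = (w² + w²) + 15 = 2*w² + 15 = 15 + 2*w²)
F(c, M) = 2*M/(2 + c) (F(c, M) = (M + M)/(c + 2) = (2*M)/(2 + c) = 2*M/(2 + c))
(F(-10, -8) + m(P(5))) - 107 = (2*(-8)/(2 - 10) + (15 + 2*(-4/3)²)) - 107 = (2*(-8)/(-8) + (15 + 2*(16/9))) - 107 = (2*(-8)*(-⅛) + (15 + 32/9)) - 107 = (2 + 167/9) - 107 = 185/9 - 107 = -778/9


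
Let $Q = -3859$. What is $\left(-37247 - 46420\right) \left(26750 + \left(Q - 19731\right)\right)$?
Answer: $-264387720$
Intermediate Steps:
$\left(-37247 - 46420\right) \left(26750 + \left(Q - 19731\right)\right) = \left(-37247 - 46420\right) \left(26750 - 23590\right) = - 83667 \left(26750 - 23590\right) = \left(-83667\right) 3160 = -264387720$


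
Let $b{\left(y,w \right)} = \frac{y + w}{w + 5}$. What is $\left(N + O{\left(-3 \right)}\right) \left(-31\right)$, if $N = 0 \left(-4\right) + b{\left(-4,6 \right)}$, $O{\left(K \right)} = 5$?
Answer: $- \frac{1767}{11} \approx -160.64$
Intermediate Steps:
$b{\left(y,w \right)} = \frac{w + y}{5 + w}$
$N = \frac{2}{11}$ ($N = 0 \left(-4\right) + \frac{6 - 4}{5 + 6} = 0 + \frac{1}{11} \cdot 2 = 0 + \frac{2}{11} = \frac{2}{11} \approx 0.18182$)
$\left(N + O{\left(-3 \right)}\right) \left(-31\right) = \left(\frac{2}{11} + 5\right) \left(-31\right) = \frac{57}{11} \left(-31\right) = - \frac{1767}{11}$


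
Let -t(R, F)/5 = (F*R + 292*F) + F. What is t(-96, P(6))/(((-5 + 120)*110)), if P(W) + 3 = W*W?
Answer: -591/230 ≈ -2.5696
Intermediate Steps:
P(W) = -3 + W² (P(W) = -3 + W*W = -3 + W²)
t(R, F) = -1465*F - 5*F*R (t(R, F) = -5*((F*R + 292*F) + F) = -5*((292*F + F*R) + F) = -5*(293*F + F*R) = -1465*F - 5*F*R)
t(-96, P(6))/(((-5 + 120)*110)) = (-5*(-3 + 6²)*(293 - 96))/(((-5 + 120)*110)) = (-5*(-3 + 36)*197)/((115*110)) = -5*33*197/12650 = -32505*1/12650 = -591/230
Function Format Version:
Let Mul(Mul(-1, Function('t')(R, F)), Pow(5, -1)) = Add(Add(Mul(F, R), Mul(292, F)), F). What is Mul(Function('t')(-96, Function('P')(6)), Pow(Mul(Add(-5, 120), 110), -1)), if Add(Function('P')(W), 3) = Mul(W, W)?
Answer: Rational(-591, 230) ≈ -2.5696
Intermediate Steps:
Function('P')(W) = Add(-3, Pow(W, 2)) (Function('P')(W) = Add(-3, Mul(W, W)) = Add(-3, Pow(W, 2)))
Function('t')(R, F) = Add(Mul(-1465, F), Mul(-5, F, R)) (Function('t')(R, F) = Mul(-5, Add(Add(Mul(F, R), Mul(292, F)), F)) = Mul(-5, Add(Add(Mul(292, F), Mul(F, R)), F)) = Mul(-5, Add(Mul(293, F), Mul(F, R))) = Add(Mul(-1465, F), Mul(-5, F, R)))
Mul(Function('t')(-96, Function('P')(6)), Pow(Mul(Add(-5, 120), 110), -1)) = Mul(Mul(-5, Add(-3, Pow(6, 2)), Add(293, -96)), Pow(Mul(Add(-5, 120), 110), -1)) = Mul(Mul(-5, Add(-3, 36), 197), Pow(Mul(115, 110), -1)) = Mul(Mul(-5, 33, 197), Pow(12650, -1)) = Mul(-32505, Rational(1, 12650)) = Rational(-591, 230)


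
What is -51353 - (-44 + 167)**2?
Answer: -66482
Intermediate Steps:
-51353 - (-44 + 167)**2 = -51353 - 1*123**2 = -51353 - 1*15129 = -51353 - 15129 = -66482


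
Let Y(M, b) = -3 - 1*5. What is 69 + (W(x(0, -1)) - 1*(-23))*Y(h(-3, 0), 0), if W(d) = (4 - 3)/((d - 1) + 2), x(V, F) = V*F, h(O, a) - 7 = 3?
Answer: -123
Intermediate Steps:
h(O, a) = 10 (h(O, a) = 7 + 3 = 10)
Y(M, b) = -8 (Y(M, b) = -3 - 5 = -8)
x(V, F) = F*V
W(d) = 1/(1 + d) (W(d) = 1/((-1 + d) + 2) = 1/(1 + d))
69 + (W(x(0, -1)) - 1*(-23))*Y(h(-3, 0), 0) = 69 + (1/(1 - 1*0) - 1*(-23))*(-8) = 69 + (1/(1 + 0) + 23)*(-8) = 69 + (1/1 + 23)*(-8) = 69 + (1 + 23)*(-8) = 69 + 24*(-8) = 69 - 192 = -123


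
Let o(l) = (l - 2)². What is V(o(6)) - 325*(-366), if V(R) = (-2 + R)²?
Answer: 119146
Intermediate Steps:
o(l) = (-2 + l)²
V(o(6)) - 325*(-366) = (-2 + (-2 + 6)²)² - 325*(-366) = (-2 + 4²)² + 118950 = (-2 + 16)² + 118950 = 14² + 118950 = 196 + 118950 = 119146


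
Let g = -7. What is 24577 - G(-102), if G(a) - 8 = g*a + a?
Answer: 23957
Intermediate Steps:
G(a) = 8 - 6*a (G(a) = 8 + (-7*a + a) = 8 - 6*a)
24577 - G(-102) = 24577 - (8 - 6*(-102)) = 24577 - (8 + 612) = 24577 - 1*620 = 24577 - 620 = 23957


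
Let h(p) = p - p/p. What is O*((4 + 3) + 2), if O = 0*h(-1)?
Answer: 0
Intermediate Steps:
h(p) = -1 + p (h(p) = p - 1*1 = p - 1 = -1 + p)
O = 0 (O = 0*(-1 - 1) = 0*(-2) = 0)
O*((4 + 3) + 2) = 0*((4 + 3) + 2) = 0*(7 + 2) = 0*9 = 0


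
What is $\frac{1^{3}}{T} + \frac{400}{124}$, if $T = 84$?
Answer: $\frac{8431}{2604} \approx 3.2377$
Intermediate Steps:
$\frac{1^{3}}{T} + \frac{400}{124} = \frac{1^{3}}{84} + \frac{400}{124} = 1 \cdot \frac{1}{84} + 400 \cdot \frac{1}{124} = \frac{1}{84} + \frac{100}{31} = \frac{8431}{2604}$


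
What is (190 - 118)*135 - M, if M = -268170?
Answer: 277890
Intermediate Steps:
(190 - 118)*135 - M = (190 - 118)*135 - 1*(-268170) = 72*135 + 268170 = 9720 + 268170 = 277890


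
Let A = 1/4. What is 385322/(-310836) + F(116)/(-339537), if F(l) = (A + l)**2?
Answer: -180042310727/140720430576 ≈ -1.2794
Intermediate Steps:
A = 1/4 ≈ 0.25000
F(l) = (1/4 + l)**2
385322/(-310836) + F(116)/(-339537) = 385322/(-310836) + ((1 + 4*116)**2/16)/(-339537) = 385322*(-1/310836) + ((1 + 464)**2/16)*(-1/339537) = -192661/155418 + ((1/16)*465**2)*(-1/339537) = -192661/155418 + ((1/16)*216225)*(-1/339537) = -192661/155418 + (216225/16)*(-1/339537) = -192661/155418 - 72075/1810864 = -180042310727/140720430576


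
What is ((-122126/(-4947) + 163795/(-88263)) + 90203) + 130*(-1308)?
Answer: -11616608041928/145545687 ≈ -79814.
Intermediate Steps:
((-122126/(-4947) + 163795/(-88263)) + 90203) + 130*(-1308) = ((-122126*(-1/4947) + 163795*(-1/88263)) + 90203) - 170040 = ((122126/4947 - 163795/88263) + 90203) - 170040 = (3322971091/145545687 + 90203) - 170040 = 13131980575552/145545687 - 170040 = -11616608041928/145545687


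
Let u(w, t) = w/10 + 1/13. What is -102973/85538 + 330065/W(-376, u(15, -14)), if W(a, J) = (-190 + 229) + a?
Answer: -28267801871/28826306 ≈ -980.63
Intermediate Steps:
u(w, t) = 1/13 + w/10 (u(w, t) = w*(⅒) + 1*(1/13) = w/10 + 1/13 = 1/13 + w/10)
W(a, J) = 39 + a
-102973/85538 + 330065/W(-376, u(15, -14)) = -102973/85538 + 330065/(39 - 376) = -102973*1/85538 + 330065/(-337) = -102973/85538 + 330065*(-1/337) = -102973/85538 - 330065/337 = -28267801871/28826306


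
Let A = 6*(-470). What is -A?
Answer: 2820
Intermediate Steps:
A = -2820
-A = -1*(-2820) = 2820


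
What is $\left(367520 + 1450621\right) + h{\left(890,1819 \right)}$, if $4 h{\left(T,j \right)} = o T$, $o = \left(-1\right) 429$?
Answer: $\frac{3445377}{2} \approx 1.7227 \cdot 10^{6}$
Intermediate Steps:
$o = -429$
$h{\left(T,j \right)} = - \frac{429 T}{4}$ ($h{\left(T,j \right)} = \frac{\left(-429\right) T}{4} = - \frac{429 T}{4}$)
$\left(367520 + 1450621\right) + h{\left(890,1819 \right)} = \left(367520 + 1450621\right) - \frac{190905}{2} = 1818141 - \frac{190905}{2} = \frac{3445377}{2}$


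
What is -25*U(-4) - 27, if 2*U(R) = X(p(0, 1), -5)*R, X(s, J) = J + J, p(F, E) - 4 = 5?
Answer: -527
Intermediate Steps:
p(F, E) = 9 (p(F, E) = 4 + 5 = 9)
X(s, J) = 2*J
U(R) = -5*R (U(R) = ((2*(-5))*R)/2 = (-10*R)/2 = -5*R)
-25*U(-4) - 27 = -(-125)*(-4) - 27 = -25*20 - 27 = -500 - 27 = -527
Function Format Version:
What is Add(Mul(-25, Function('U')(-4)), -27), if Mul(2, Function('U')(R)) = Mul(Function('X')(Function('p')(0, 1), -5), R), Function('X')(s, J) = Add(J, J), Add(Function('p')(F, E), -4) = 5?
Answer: -527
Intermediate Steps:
Function('p')(F, E) = 9 (Function('p')(F, E) = Add(4, 5) = 9)
Function('X')(s, J) = Mul(2, J)
Function('U')(R) = Mul(-5, R) (Function('U')(R) = Mul(Rational(1, 2), Mul(Mul(2, -5), R)) = Mul(Rational(1, 2), Mul(-10, R)) = Mul(-5, R))
Add(Mul(-25, Function('U')(-4)), -27) = Add(Mul(-25, Mul(-5, -4)), -27) = Add(Mul(-25, 20), -27) = Add(-500, -27) = -527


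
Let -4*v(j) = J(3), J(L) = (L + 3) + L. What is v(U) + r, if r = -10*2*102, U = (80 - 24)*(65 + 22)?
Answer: -8169/4 ≈ -2042.3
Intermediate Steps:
U = 4872 (U = 56*87 = 4872)
J(L) = 3 + 2*L (J(L) = (3 + L) + L = 3 + 2*L)
v(j) = -9/4 (v(j) = -(3 + 2*3)/4 = -(3 + 6)/4 = -1/4*9 = -9/4)
r = -2040 (r = -20*102 = -2040)
v(U) + r = -9/4 - 2040 = -8169/4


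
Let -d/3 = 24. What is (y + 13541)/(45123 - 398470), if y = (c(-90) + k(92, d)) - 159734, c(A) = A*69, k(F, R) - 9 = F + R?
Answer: 152374/353347 ≈ 0.43123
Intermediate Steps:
d = -72 (d = -3*24 = -72)
k(F, R) = 9 + F + R (k(F, R) = 9 + (F + R) = 9 + F + R)
c(A) = 69*A
y = -165915 (y = (69*(-90) + (9 + 92 - 72)) - 159734 = (-6210 + 29) - 159734 = -6181 - 159734 = -165915)
(y + 13541)/(45123 - 398470) = (-165915 + 13541)/(45123 - 398470) = -152374/(-353347) = -152374*(-1/353347) = 152374/353347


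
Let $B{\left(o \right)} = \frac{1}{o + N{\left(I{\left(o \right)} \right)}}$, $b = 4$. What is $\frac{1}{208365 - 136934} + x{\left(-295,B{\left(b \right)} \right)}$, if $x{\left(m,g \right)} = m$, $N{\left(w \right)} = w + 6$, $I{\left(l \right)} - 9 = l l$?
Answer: $- \frac{21072144}{71431} \approx -295.0$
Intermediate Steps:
$I{\left(l \right)} = 9 + l^{2}$ ($I{\left(l \right)} = 9 + l l = 9 + l^{2}$)
$N{\left(w \right)} = 6 + w$
$B{\left(o \right)} = \frac{1}{15 + o + o^{2}}$ ($B{\left(o \right)} = \frac{1}{o + \left(6 + \left(9 + o^{2}\right)\right)} = \frac{1}{o + \left(15 + o^{2}\right)} = \frac{1}{15 + o + o^{2}}$)
$\frac{1}{208365 - 136934} + x{\left(-295,B{\left(b \right)} \right)} = \frac{1}{208365 - 136934} - 295 = \frac{1}{71431} - 295 = - \frac{21072144}{71431}$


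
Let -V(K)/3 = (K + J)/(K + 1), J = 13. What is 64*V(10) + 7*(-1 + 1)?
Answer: -4416/11 ≈ -401.45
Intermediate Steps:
V(K) = -3*(13 + K)/(1 + K) (V(K) = -3*(K + 13)/(K + 1) = -3*(13 + K)/(1 + K))
64*V(10) + 7*(-1 + 1) = 64*(3*(-13 - 1*10)/(1 + 10)) + 7*(-1 + 1) = 64*(3*(-13 - 10)/11) + 7*0 = 64*(3*(1/11)*(-23)) + 0 = 64*(-69/11) + 0 = -4416/11 + 0 = -4416/11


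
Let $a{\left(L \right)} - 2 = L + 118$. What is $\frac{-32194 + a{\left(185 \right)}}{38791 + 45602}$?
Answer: $- \frac{31889}{84393} \approx -0.37786$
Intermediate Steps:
$a{\left(L \right)} = 120 + L$ ($a{\left(L \right)} = 2 + \left(L + 118\right) = 2 + \left(118 + L\right) = 120 + L$)
$\frac{-32194 + a{\left(185 \right)}}{38791 + 45602} = \frac{-32194 + \left(120 + 185\right)}{38791 + 45602} = \frac{-32194 + 305}{84393} = \left(-31889\right) \frac{1}{84393} = - \frac{31889}{84393}$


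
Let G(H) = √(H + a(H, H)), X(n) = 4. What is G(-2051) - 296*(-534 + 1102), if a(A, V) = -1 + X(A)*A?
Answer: -168128 + 4*I*√641 ≈ -1.6813e+5 + 101.27*I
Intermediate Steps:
a(A, V) = -1 + 4*A
G(H) = √(-1 + 5*H) (G(H) = √(H + (-1 + 4*H)) = √(-1 + 5*H))
G(-2051) - 296*(-534 + 1102) = √(-1 + 5*(-2051)) - 296*(-534 + 1102) = √(-1 - 10255) - 296*568 = √(-10256) - 1*168128 = 4*I*√641 - 168128 = -168128 + 4*I*√641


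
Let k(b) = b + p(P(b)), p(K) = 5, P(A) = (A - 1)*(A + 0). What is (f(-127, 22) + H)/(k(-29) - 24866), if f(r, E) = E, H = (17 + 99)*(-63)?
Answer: 3643/12445 ≈ 0.29273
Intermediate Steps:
H = -7308 (H = 116*(-63) = -7308)
P(A) = A*(-1 + A) (P(A) = (-1 + A)*A = A*(-1 + A))
k(b) = 5 + b (k(b) = b + 5 = 5 + b)
(f(-127, 22) + H)/(k(-29) - 24866) = (22 - 7308)/((5 - 29) - 24866) = -7286/(-24 - 24866) = -7286/(-24890) = -7286*(-1/24890) = 3643/12445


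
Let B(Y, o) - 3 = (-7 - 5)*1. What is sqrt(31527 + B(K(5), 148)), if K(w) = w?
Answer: 3*sqrt(3502) ≈ 177.53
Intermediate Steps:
B(Y, o) = -9 (B(Y, o) = 3 + (-7 - 5)*1 = 3 - 12*1 = 3 - 12 = -9)
sqrt(31527 + B(K(5), 148)) = sqrt(31527 - 9) = sqrt(31518) = 3*sqrt(3502)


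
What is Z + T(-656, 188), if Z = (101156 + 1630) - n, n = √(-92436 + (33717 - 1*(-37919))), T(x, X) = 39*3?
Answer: 102903 - 40*I*√13 ≈ 1.029e+5 - 144.22*I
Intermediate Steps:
T(x, X) = 117
n = 40*I*√13 (n = √(-92436 + (33717 + 37919)) = √(-92436 + 71636) = √(-20800) = 40*I*√13 ≈ 144.22*I)
Z = 102786 - 40*I*√13 (Z = (101156 + 1630) - 40*I*√13 = 102786 - 40*I*√13 ≈ 1.0279e+5 - 144.22*I)
Z + T(-656, 188) = (102786 - 40*I*√13) + 117 = 102903 - 40*I*√13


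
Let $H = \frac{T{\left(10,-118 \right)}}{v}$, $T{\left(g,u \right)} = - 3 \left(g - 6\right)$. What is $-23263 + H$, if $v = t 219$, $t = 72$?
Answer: $- \frac{30567583}{1314} \approx -23263.0$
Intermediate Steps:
$T{\left(g,u \right)} = 18 - 3 g$ ($T{\left(g,u \right)} = - 3 \left(-6 + g\right) = 18 - 3 g$)
$v = 15768$ ($v = 72 \cdot 219 = 15768$)
$H = - \frac{1}{1314}$ ($H = \frac{18 - 30}{15768} = \left(18 - 30\right) \frac{1}{15768} = \left(-12\right) \frac{1}{15768} = - \frac{1}{1314} \approx -0.00076103$)
$-23263 + H = -23263 - \frac{1}{1314} = - \frac{30567583}{1314}$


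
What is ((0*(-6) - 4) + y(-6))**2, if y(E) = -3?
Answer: 49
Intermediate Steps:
((0*(-6) - 4) + y(-6))**2 = ((0*(-6) - 4) - 3)**2 = ((0 - 4) - 3)**2 = (-4 - 3)**2 = (-7)**2 = 49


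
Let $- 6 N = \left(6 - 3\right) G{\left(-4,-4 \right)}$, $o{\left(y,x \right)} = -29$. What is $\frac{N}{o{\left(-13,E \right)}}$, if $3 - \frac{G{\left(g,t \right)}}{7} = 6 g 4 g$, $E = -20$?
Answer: $- \frac{2667}{58} \approx -45.983$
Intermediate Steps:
$G{\left(g,t \right)} = 21 - 168 g^{2}$ ($G{\left(g,t \right)} = 21 - 7 \cdot 6 g 4 g = 21 - 7 \cdot 24 g^{2} = 21 - 168 g^{2}$)
$N = \frac{2667}{2}$ ($N = - \frac{\left(6 - 3\right) \left(21 - 168 \left(-4\right)^{2}\right)}{6} = - \frac{3 \left(21 - 2688\right)}{6} = - \frac{3 \left(-2667\right)}{6} = \left(- \frac{1}{6}\right) \left(-8001\right) = \frac{2667}{2} \approx 1333.5$)
$\frac{N}{o{\left(-13,E \right)}} = \frac{2667}{2 \left(-29\right)} = \frac{2667}{2} \left(- \frac{1}{29}\right) = - \frac{2667}{58}$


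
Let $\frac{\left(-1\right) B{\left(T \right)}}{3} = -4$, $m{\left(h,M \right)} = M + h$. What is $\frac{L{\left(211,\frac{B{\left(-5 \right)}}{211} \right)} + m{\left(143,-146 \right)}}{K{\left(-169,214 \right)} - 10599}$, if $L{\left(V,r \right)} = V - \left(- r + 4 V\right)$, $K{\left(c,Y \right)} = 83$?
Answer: $\frac{33546}{554719} \approx 0.060474$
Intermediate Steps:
$B{\left(T \right)} = 12$ ($B{\left(T \right)} = \left(-3\right) \left(-4\right) = 12$)
$L{\left(V,r \right)} = r - 3 V$
$\frac{L{\left(211,\frac{B{\left(-5 \right)}}{211} \right)} + m{\left(143,-146 \right)}}{K{\left(-169,214 \right)} - 10599} = \frac{\left(\frac{12}{211} - 633\right) + \left(-146 + 143\right)}{83 - 10599} = \frac{\left(12 \cdot \frac{1}{211} - 633\right) - 3}{-10516} = \left(\left(\frac{12}{211} - 633\right) - 3\right) \left(- \frac{1}{10516}\right) = \left(- \frac{133551}{211} - 3\right) \left(- \frac{1}{10516}\right) = \left(- \frac{134184}{211}\right) \left(- \frac{1}{10516}\right) = \frac{33546}{554719}$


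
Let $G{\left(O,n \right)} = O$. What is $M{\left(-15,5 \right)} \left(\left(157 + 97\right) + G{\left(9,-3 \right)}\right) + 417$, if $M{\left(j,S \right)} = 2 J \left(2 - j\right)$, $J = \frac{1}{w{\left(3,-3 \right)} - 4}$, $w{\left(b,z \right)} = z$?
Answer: $- \frac{6023}{7} \approx -860.43$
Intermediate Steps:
$J = - \frac{1}{7}$ ($J = \frac{1}{-3 - 4} = \frac{1}{-7} = - \frac{1}{7} \approx -0.14286$)
$M{\left(j,S \right)} = - \frac{4}{7} + \frac{2 j}{7}$ ($M{\left(j,S \right)} = 2 \left(- \frac{1}{7}\right) \left(2 - j\right) = - \frac{2 \left(2 - j\right)}{7} = - \frac{4}{7} + \frac{2 j}{7}$)
$M{\left(-15,5 \right)} \left(\left(157 + 97\right) + G{\left(9,-3 \right)}\right) + 417 = \left(- \frac{4}{7} + \frac{2}{7} \left(-15\right)\right) \left(\left(157 + 97\right) + 9\right) + 417 = \left(- \frac{4}{7} - \frac{30}{7}\right) \left(254 + 9\right) + 417 = \left(- \frac{34}{7}\right) 263 + 417 = - \frac{8942}{7} + 417 = - \frac{6023}{7}$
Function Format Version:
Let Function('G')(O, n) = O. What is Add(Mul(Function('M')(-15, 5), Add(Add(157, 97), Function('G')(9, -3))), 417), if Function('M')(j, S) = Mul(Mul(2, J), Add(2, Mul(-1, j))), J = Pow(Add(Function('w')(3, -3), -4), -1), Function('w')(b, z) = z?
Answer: Rational(-6023, 7) ≈ -860.43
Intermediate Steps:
J = Rational(-1, 7) (J = Pow(Add(-3, -4), -1) = Pow(-7, -1) = Rational(-1, 7) ≈ -0.14286)
Function('M')(j, S) = Add(Rational(-4, 7), Mul(Rational(2, 7), j)) (Function('M')(j, S) = Mul(Mul(2, Rational(-1, 7)), Add(2, Mul(-1, j))) = Mul(Rational(-2, 7), Add(2, Mul(-1, j))) = Add(Rational(-4, 7), Mul(Rational(2, 7), j)))
Add(Mul(Function('M')(-15, 5), Add(Add(157, 97), Function('G')(9, -3))), 417) = Add(Mul(Add(Rational(-4, 7), Mul(Rational(2, 7), -15)), Add(Add(157, 97), 9)), 417) = Add(Mul(Add(Rational(-4, 7), Rational(-30, 7)), Add(254, 9)), 417) = Add(Mul(Rational(-34, 7), 263), 417) = Add(Rational(-8942, 7), 417) = Rational(-6023, 7)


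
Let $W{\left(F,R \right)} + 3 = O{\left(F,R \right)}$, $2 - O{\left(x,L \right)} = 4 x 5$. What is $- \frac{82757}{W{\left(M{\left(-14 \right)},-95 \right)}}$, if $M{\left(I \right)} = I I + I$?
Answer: $\frac{82757}{3641} \approx 22.729$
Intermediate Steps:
$O{\left(x,L \right)} = 2 - 20 x$ ($O{\left(x,L \right)} = 2 - 4 x 5 = 2 - 20 x$)
$M{\left(I \right)} = I + I^{2}$ ($M{\left(I \right)} = I^{2} + I = I + I^{2}$)
$W{\left(F,R \right)} = -1 - 20 F$ ($W{\left(F,R \right)} = -3 - \left(-2 + 20 F\right) = -1 - 20 F$)
$- \frac{82757}{W{\left(M{\left(-14 \right)},-95 \right)}} = - \frac{82757}{-1 - 20 \left(- 14 \left(1 - 14\right)\right)} = - \frac{82757}{-1 - 20 \left(\left(-14\right) \left(-13\right)\right)} = - \frac{82757}{-1 - 3640} = - \frac{82757}{-3641} = \left(-82757\right) \left(- \frac{1}{3641}\right) = \frac{82757}{3641}$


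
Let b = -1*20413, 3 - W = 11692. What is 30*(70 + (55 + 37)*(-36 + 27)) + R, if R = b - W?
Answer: -31464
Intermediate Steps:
W = -11689 (W = 3 - 1*11692 = 3 - 11692 = -11689)
b = -20413
R = -8724 (R = -20413 - 1*(-11689) = -20413 + 11689 = -8724)
30*(70 + (55 + 37)*(-36 + 27)) + R = 30*(70 + (55 + 37)*(-36 + 27)) - 8724 = 30*(70 + 92*(-9)) - 8724 = 30*(70 - 828) - 8724 = 30*(-758) - 8724 = -22740 - 8724 = -31464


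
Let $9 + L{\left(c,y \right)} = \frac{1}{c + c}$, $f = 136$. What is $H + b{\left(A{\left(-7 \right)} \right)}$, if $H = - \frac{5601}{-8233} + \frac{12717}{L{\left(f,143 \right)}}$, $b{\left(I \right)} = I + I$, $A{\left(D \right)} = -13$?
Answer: $- \frac{28988238871}{20146151} \approx -1438.9$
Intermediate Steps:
$L{\left(c,y \right)} = -9 + \frac{1}{2 c}$ ($L{\left(c,y \right)} = -9 + \frac{1}{c + c} = -9 + \frac{1}{2 c}$)
$b{\left(I \right)} = 2 I$
$H = - \frac{28464438945}{20146151}$ ($H = - \frac{5601}{-8233} + \frac{12717}{-9 + \frac{1}{2 \cdot 136}} = \left(-5601\right) \left(- \frac{1}{8233}\right) + \frac{12717}{-9 + \frac{1}{2} \cdot \frac{1}{136}} = \frac{5601}{8233} + \frac{12717}{-9 + \frac{1}{272}} = \frac{5601}{8233} + \frac{12717}{- \frac{2447}{272}} = \frac{5601}{8233} + 12717 \left(- \frac{272}{2447}\right) = \frac{5601}{8233} - \frac{3459024}{2447} = - \frac{28464438945}{20146151} \approx -1412.9$)
$H + b{\left(A{\left(-7 \right)} \right)} = - \frac{28464438945}{20146151} + 2 \left(-13\right) = - \frac{28464438945}{20146151} - 26 = - \frac{28988238871}{20146151}$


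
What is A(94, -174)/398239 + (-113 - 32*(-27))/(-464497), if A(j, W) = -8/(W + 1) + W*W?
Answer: 2381181543135/32001681995459 ≈ 0.074408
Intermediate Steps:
A(j, W) = W² - 8/(1 + W) (A(j, W) = -8/(1 + W) + W² = W² - 8/(1 + W))
A(94, -174)/398239 + (-113 - 32*(-27))/(-464497) = ((-8 + (-174)² + (-174)³)/(1 - 174))/398239 + (-113 - 32*(-27))/(-464497) = ((-8 + 30276 - 5268024)/(-173))*(1/398239) + (-113 + 864)*(-1/464497) = -1/173*(-5237756)*(1/398239) + 751*(-1/464497) = (5237756/173)*(1/398239) - 751/464497 = 5237756/68895347 - 751/464497 = 2381181543135/32001681995459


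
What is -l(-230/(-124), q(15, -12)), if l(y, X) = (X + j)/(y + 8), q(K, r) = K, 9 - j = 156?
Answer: 8184/611 ≈ 13.394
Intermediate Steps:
j = -147 (j = 9 - 1*156 = 9 - 156 = -147)
l(y, X) = (-147 + X)/(8 + y) (l(y, X) = (X - 147)/(y + 8) = (-147 + X)/(8 + y))
-l(-230/(-124), q(15, -12)) = -(-147 + 15)/(8 - 230/(-124)) = -(-132)/(8 - 230*(-1/124)) = -(-132)/(8 + 115/62) = -(-132)/611/62 = -62*(-132)/611 = -1*(-8184/611) = 8184/611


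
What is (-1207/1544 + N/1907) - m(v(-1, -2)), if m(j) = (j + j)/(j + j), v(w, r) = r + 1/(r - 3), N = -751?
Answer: -6405701/2944408 ≈ -2.1755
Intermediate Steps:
v(w, r) = r + 1/(-3 + r)
m(j) = 1 (m(j) = (2*j)/((2*j)) = (2*j)*(1/(2*j)) = 1)
(-1207/1544 + N/1907) - m(v(-1, -2)) = (-1207/1544 - 751/1907) - 1*1 = (-1207*1/1544 - 751*1/1907) - 1 = (-1207/1544 - 751/1907) - 1 = -3461293/2944408 - 1 = -6405701/2944408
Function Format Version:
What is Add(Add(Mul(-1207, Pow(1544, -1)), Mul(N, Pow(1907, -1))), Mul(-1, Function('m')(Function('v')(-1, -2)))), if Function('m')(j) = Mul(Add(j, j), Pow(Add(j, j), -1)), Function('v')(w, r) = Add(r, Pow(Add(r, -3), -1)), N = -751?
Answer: Rational(-6405701, 2944408) ≈ -2.1755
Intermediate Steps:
Function('v')(w, r) = Add(r, Pow(Add(-3, r), -1))
Function('m')(j) = 1 (Function('m')(j) = Mul(Mul(2, j), Pow(Mul(2, j), -1)) = Mul(Mul(2, j), Mul(Rational(1, 2), Pow(j, -1))) = 1)
Add(Add(Mul(-1207, Pow(1544, -1)), Mul(N, Pow(1907, -1))), Mul(-1, Function('m')(Function('v')(-1, -2)))) = Add(Add(Mul(-1207, Pow(1544, -1)), Mul(-751, Pow(1907, -1))), Mul(-1, 1)) = Add(Add(Mul(-1207, Rational(1, 1544)), Mul(-751, Rational(1, 1907))), -1) = Add(Add(Rational(-1207, 1544), Rational(-751, 1907)), -1) = Add(Rational(-3461293, 2944408), -1) = Rational(-6405701, 2944408)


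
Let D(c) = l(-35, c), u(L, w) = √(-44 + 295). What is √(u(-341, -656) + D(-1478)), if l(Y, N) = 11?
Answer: √(11 + √251) ≈ 5.1810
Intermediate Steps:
u(L, w) = √251
D(c) = 11
√(u(-341, -656) + D(-1478)) = √(√251 + 11) = √(11 + √251)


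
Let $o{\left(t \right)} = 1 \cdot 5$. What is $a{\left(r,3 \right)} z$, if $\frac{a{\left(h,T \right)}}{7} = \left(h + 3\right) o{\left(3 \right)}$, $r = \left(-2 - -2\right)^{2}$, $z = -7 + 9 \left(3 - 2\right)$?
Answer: $210$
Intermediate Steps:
$z = 2$ ($z = -7 + 9 \left(3 - 2\right) = -7 + 9 \cdot 1 = -7 + 9 = 2$)
$r = 0$ ($r = \left(-2 + 2\right)^{2} = 0^{2} = 0$)
$o{\left(t \right)} = 5$
$a{\left(h,T \right)} = 105 + 35 h$ ($a{\left(h,T \right)} = 7 \left(h + 3\right) 5 = 7 \left(3 + h\right) 5 = 7 \left(15 + 5 h\right) = 105 + 35 h$)
$a{\left(r,3 \right)} z = \left(105 + 35 \cdot 0\right) 2 = \left(105 + 0\right) 2 = 105 \cdot 2 = 210$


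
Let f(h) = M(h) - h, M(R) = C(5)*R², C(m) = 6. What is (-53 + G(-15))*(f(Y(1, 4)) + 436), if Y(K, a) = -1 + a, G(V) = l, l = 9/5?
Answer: -124672/5 ≈ -24934.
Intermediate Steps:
l = 9/5 (l = 9*(⅕) = 9/5 ≈ 1.8000)
G(V) = 9/5
M(R) = 6*R²
f(h) = -h + 6*h² (f(h) = 6*h² - h = -h + 6*h²)
(-53 + G(-15))*(f(Y(1, 4)) + 436) = (-53 + 9/5)*((-1 + 4)*(-1 + 6*(-1 + 4)) + 436) = -256*(3*(-1 + 6*3) + 436)/5 = -256*(3*(-1 + 18) + 436)/5 = -256*(3*17 + 436)/5 = -256*(51 + 436)/5 = -256/5*487 = -124672/5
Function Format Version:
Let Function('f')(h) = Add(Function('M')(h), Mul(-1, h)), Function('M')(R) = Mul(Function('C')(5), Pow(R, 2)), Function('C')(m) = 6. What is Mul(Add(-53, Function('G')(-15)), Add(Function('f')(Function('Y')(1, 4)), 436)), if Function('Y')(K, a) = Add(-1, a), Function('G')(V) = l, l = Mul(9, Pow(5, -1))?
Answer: Rational(-124672, 5) ≈ -24934.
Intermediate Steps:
l = Rational(9, 5) (l = Mul(9, Rational(1, 5)) = Rational(9, 5) ≈ 1.8000)
Function('G')(V) = Rational(9, 5)
Function('M')(R) = Mul(6, Pow(R, 2))
Function('f')(h) = Add(Mul(-1, h), Mul(6, Pow(h, 2))) (Function('f')(h) = Add(Mul(6, Pow(h, 2)), Mul(-1, h)) = Add(Mul(-1, h), Mul(6, Pow(h, 2))))
Mul(Add(-53, Function('G')(-15)), Add(Function('f')(Function('Y')(1, 4)), 436)) = Mul(Add(-53, Rational(9, 5)), Add(Mul(Add(-1, 4), Add(-1, Mul(6, Add(-1, 4)))), 436)) = Mul(Rational(-256, 5), Add(Mul(3, Add(-1, Mul(6, 3))), 436)) = Mul(Rational(-256, 5), Add(Mul(3, Add(-1, 18)), 436)) = Mul(Rational(-256, 5), Add(Mul(3, 17), 436)) = Mul(Rational(-256, 5), Add(51, 436)) = Mul(Rational(-256, 5), 487) = Rational(-124672, 5)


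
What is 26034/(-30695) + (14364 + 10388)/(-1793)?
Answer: -806441602/55036135 ≈ -14.653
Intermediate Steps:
26034/(-30695) + (14364 + 10388)/(-1793) = 26034*(-1/30695) + 24752*(-1/1793) = -26034/30695 - 24752/1793 = -806441602/55036135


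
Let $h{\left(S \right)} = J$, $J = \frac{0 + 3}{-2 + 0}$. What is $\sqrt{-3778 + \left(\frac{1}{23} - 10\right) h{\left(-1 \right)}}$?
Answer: $\frac{i \sqrt{7962646}}{46} \approx 61.344 i$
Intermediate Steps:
$J = - \frac{3}{2}$ ($J = \frac{3}{-2} = 3 \left(- \frac{1}{2}\right) = - \frac{3}{2} \approx -1.5$)
$h{\left(S \right)} = - \frac{3}{2}$
$\sqrt{-3778 + \left(\frac{1}{23} - 10\right) h{\left(-1 \right)}} = \sqrt{-3778 + \left(\frac{1}{23} - 10\right) \left(- \frac{3}{2}\right)} = \sqrt{-3778 - - \frac{687}{46}} = \sqrt{-3778 + \frac{687}{46}} = \sqrt{- \frac{173101}{46}} = \frac{i \sqrt{7962646}}{46}$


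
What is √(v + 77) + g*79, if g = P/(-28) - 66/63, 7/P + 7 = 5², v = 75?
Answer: -42265/504 + 2*√38 ≈ -71.530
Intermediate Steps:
P = 7/18 (P = 7/(-7 + 5²) = 7/(-7 + 25) = 7/18 ≈ 0.38889)
g = -535/504 (g = (7/18)/(-28) - 66/63 = (7/18)*(-1/28) - 66*1/63 = -1/72 - 22/21 = -535/504 ≈ -1.0615)
√(v + 77) + g*79 = √(75 + 77) - 535/504*79 = √152 - 42265/504 = 2*√38 - 42265/504 = -42265/504 + 2*√38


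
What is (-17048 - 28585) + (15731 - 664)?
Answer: -30566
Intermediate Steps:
(-17048 - 28585) + (15731 - 664) = -45633 + 15067 = -30566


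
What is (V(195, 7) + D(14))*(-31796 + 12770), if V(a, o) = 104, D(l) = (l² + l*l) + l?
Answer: -9703260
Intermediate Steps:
D(l) = l + 2*l² (D(l) = (l² + l²) + l = 2*l² + l = l + 2*l²)
(V(195, 7) + D(14))*(-31796 + 12770) = (104 + 14*(1 + 2*14))*(-31796 + 12770) = (104 + 14*(1 + 28))*(-19026) = (104 + 14*29)*(-19026) = (104 + 406)*(-19026) = 510*(-19026) = -9703260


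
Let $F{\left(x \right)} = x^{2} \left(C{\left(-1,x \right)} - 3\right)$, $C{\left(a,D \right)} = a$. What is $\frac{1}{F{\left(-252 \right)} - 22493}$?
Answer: $- \frac{1}{276509} \approx -3.6165 \cdot 10^{-6}$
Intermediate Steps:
$F{\left(x \right)} = - 4 x^{2}$ ($F{\left(x \right)} = x^{2} \left(-1 - 3\right) = x^{2} \left(-4\right) = - 4 x^{2}$)
$\frac{1}{F{\left(-252 \right)} - 22493} = \frac{1}{- 4 \left(-252\right)^{2} - 22493} = \frac{1}{\left(-4\right) 63504 - 22493} = \frac{1}{-254016 - 22493} = \frac{1}{-276509} = - \frac{1}{276509}$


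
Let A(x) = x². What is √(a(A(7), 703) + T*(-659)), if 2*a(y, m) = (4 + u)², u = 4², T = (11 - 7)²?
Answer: 2*I*√2586 ≈ 101.71*I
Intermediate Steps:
T = 16 (T = 4² = 16)
u = 16
a(y, m) = 200 (a(y, m) = (4 + 16)²/2 = (½)*20² = (½)*400 = 200)
√(a(A(7), 703) + T*(-659)) = √(200 + 16*(-659)) = √(200 - 10544) = √(-10344) = 2*I*√2586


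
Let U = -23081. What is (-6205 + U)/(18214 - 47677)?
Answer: 9762/9821 ≈ 0.99399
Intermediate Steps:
(-6205 + U)/(18214 - 47677) = (-6205 - 23081)/(18214 - 47677) = -29286/(-29463) = -29286*(-1/29463) = 9762/9821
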